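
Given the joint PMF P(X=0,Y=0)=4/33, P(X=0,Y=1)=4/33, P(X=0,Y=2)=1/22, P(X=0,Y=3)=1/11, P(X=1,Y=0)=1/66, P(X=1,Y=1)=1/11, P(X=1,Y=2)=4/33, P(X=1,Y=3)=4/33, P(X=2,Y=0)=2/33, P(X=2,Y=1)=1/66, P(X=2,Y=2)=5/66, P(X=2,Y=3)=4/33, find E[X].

First find marginal of X:
P(X=0) = 25/66
P(X=1) = 23/66
P(X=2) = 3/11
E[X] = 0 × 25/66 + 1 × 23/66 + 2 × 3/11 = 59/66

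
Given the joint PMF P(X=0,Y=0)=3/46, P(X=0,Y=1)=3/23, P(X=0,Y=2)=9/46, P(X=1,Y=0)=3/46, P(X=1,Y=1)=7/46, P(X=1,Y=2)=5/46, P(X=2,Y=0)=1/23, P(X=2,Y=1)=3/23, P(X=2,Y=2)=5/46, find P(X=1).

P(X=1) = P(X=1,Y=0) + P(X=1,Y=1) + P(X=1,Y=2)
= 3/46 + 7/46 + 5/46
= 15/46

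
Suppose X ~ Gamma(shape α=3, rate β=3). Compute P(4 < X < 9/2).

P(4 < X < 9/2) = ∫_{4}^{9/2} f(x) dx
where f(x) = \frac{27 x^{2} e^{- 3 x}}{2}
= - \frac{845}{8 e^{\frac{27}{2}}} + \frac{85}{e^{12}}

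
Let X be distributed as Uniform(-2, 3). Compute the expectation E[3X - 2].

For X ~ Uniform(-2, 3):
E[X] = \frac{1}{2}
E[3X - 2] = 3 × E[X] - 2 = - \frac{1}{2}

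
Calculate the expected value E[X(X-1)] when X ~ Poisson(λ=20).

E[X(X-1)] = E[X² - X] = E[X²] - E[X]
E[X] = 20
E[X²] = Var(X) + (E[X])² = 20 + (20)² = 420
E[X(X-1)] = 420 - 20 = 400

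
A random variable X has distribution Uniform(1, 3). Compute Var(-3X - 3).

For X ~ Uniform(1, 3):
Var(X) = \frac{1}{3}
Var(-3X - 3) = (-3)² × Var(X) = 9 × \frac{1}{3} = 3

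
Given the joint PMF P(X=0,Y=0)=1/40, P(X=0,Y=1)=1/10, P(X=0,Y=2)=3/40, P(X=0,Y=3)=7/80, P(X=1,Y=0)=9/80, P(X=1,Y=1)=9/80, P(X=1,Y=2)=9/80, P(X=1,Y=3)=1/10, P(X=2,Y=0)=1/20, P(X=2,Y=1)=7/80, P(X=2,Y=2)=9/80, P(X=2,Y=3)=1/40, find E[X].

First find marginal of X:
P(X=0) = 23/80
P(X=1) = 7/16
P(X=2) = 11/40
E[X] = 0 × 23/80 + 1 × 7/16 + 2 × 11/40 = 79/80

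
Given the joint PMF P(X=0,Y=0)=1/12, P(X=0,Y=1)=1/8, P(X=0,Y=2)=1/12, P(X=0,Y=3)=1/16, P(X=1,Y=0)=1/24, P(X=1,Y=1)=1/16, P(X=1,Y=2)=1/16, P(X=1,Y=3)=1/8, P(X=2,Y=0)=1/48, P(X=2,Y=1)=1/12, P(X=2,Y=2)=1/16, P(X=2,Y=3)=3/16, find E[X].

First find marginal of X:
P(X=0) = 17/48
P(X=1) = 7/24
P(X=2) = 17/48
E[X] = 0 × 17/48 + 1 × 7/24 + 2 × 17/48 = 1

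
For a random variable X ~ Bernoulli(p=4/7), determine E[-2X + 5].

For X ~ Bernoulli(p=4/7):
E[X] = \frac{4}{7}
E[-2X + 5] = -2 × E[X] + 5 = \frac{27}{7}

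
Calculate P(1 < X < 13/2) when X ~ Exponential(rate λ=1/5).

P(1 < X < 13/2) = ∫_{1}^{13/2} f(x) dx
where f(x) = \frac{e^{- \frac{x}{5}}}{5}
= - \frac{1}{e^{\frac{13}{10}}} + e^{- \frac{1}{5}}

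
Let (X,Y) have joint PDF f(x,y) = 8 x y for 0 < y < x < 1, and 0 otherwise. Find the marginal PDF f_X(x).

f_X(x) = ∫_0^x 8 x y dy = 4 x^{3}
for 0 < x < 1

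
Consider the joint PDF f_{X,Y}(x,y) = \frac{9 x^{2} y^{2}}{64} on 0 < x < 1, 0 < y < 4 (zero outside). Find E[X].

f_X(x) = ∫_0^4 \frac{9 x^{2} y^{2}}{64} dy = 3 x^{2}
E[X] = ∫_0^1 x × (3 x^{2}) dx = \frac{3}{4}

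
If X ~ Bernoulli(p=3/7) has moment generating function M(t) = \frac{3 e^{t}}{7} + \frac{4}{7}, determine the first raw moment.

To find E[X], compute M^(1)(0):
M^(1)(t) = \frac{3 e^{t}}{7}
M^(1)(0) = \frac{3}{7}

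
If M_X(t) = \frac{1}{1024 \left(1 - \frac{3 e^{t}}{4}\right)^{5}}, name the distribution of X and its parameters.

The MGF M(t) = \frac{1}{1024 \left(1 - \frac{3 e^{t}}{4}\right)^{5}} is the standard form for the NegativeBinomial distribution.
Comparing with the known MGF formula identifies: NegBin(r=5, p=1/4), X = failures before r-th success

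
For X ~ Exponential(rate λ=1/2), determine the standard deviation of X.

For X ~ Exponential(rate λ=1/2):
Var(X) = 4
SD(X) = √(Var(X)) = √(4) = 2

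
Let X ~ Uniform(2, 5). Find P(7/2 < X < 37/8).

P(7/2 < X < 37/8) = ∫_{7/2}^{37/8} f(x) dx
where f(x) = \frac{1}{3}
= \frac{3}{8}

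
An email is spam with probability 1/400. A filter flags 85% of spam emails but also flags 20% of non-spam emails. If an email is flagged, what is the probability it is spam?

Let D = the rare event, + = positive/flagged.
P(D) = 1/400
P(+|D) = 85/100 = 17/20
P(+|D') = 20/100 = 1/5
P(+) = P(+|D)P(D) + P(+|D')P(D')
     = \frac{17}{20} × \frac{1}{400} + \frac{1}{5} × \frac{399}{400}
     = \frac{1613}{8000}
P(D|+) = P(+|D)P(D)/P(+) = \frac{17}{1613}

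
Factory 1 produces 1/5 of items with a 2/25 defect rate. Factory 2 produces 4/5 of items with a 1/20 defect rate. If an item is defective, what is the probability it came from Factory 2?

Using Bayes' theorem:
P(F1) = 1/5, P(D|F1) = 2/25
P(F2) = 4/5, P(D|F2) = 1/20
P(D) = P(D|F1)P(F1) + P(D|F2)P(F2)
     = \frac{7}{125}
P(F2|D) = P(D|F2)P(F2) / P(D)
= \frac{5}{7}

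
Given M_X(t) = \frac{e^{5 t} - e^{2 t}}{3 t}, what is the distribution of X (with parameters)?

The MGF M(t) = \frac{e^{5 t} - e^{2 t}}{3 t} is the standard form for the Uniform distribution.
Comparing with the known MGF formula identifies: Uniform(2, 5)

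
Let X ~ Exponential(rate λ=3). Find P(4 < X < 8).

P(4 < X < 8) = ∫_{4}^{8} f(x) dx
where f(x) = 3 e^{- 3 x}
= - \frac{1 - e^{12}}{e^{24}}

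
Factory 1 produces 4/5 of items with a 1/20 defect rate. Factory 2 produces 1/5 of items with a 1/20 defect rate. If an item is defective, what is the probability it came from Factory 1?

Using Bayes' theorem:
P(F1) = 4/5, P(D|F1) = 1/20
P(F2) = 1/5, P(D|F2) = 1/20
P(D) = P(D|F1)P(F1) + P(D|F2)P(F2)
     = \frac{1}{20}
P(F1|D) = P(D|F1)P(F1) / P(D)
= \frac{4}{5}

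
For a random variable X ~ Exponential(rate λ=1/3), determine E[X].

For X ~ Exponential(rate λ=1/3), the expected value is:
E[X] = 3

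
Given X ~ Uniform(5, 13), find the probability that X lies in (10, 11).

P(10 < X < 11) = ∫_{10}^{11} f(x) dx
where f(x) = \frac{1}{8}
= \frac{1}{8}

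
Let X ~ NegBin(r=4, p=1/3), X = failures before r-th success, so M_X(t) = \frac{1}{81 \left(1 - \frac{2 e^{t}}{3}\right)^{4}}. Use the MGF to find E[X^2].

To find E[X^2], compute M^(2)(0):
M^(1)(t) = \frac{8 e^{t}}{243 \left(1 - \frac{2 e^{t}}{3}\right)^{5}}
M^(2)(t) = \frac{8 e^{t}}{243 \left(1 - \frac{2 e^{t}}{3}\right)^{5}} + \frac{80 e^{2 t}}{729 \left(1 - \frac{2 e^{t}}{3}\right)^{6}}
M^(2)(0) = 88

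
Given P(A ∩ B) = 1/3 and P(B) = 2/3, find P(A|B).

P(A|B) = P(A ∩ B) / P(B)
= (1/3) / (2/3)
= 1/2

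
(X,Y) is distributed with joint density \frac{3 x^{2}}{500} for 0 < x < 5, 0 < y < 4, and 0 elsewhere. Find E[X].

f_X(x) = ∫_0^4 \frac{3 x^{2}}{500} dy = \frac{3 x^{2}}{125}
E[X] = ∫_0^5 x × (\frac{3 x^{2}}{125}) dx = \frac{15}{4}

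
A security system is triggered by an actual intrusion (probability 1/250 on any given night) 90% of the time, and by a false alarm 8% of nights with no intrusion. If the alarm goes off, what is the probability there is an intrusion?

Let D = the rare event, + = positive/flagged.
P(D) = 1/250
P(+|D) = 90/100 = 9/10
P(+|D') = 8/100 = 2/25
P(+) = P(+|D)P(D) + P(+|D')P(D')
     = \frac{9}{10} × \frac{1}{250} + \frac{2}{25} × \frac{249}{250}
     = \frac{1041}{12500}
P(D|+) = P(+|D)P(D)/P(+) = \frac{15}{347}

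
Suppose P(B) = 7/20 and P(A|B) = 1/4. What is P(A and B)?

By definition, P(A|B) = P(A ∩ B) / P(B)
So P(A ∩ B) = P(A|B) × P(B)
= 1/4 × 7/20
= 7/80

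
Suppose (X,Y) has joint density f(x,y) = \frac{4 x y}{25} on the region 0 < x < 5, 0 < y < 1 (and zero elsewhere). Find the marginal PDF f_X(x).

f_X(x) = ∫_0^1 f(x,y) dy
= ∫_0^1 \frac{4 x y}{25} dy
= \frac{2 x}{25} for 0 < x < 5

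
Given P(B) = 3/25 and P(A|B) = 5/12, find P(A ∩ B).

By definition, P(A|B) = P(A ∩ B) / P(B)
So P(A ∩ B) = P(A|B) × P(B)
= 5/12 × 3/25
= 1/20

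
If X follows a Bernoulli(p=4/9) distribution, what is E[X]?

For X ~ Bernoulli(p=4/9), the expected value is:
E[X] = \frac{4}{9}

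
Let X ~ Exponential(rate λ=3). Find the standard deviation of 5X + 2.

For X ~ Exponential(rate λ=3):
Var(X) = \frac{1}{9}
SD(X) = √(Var(X)) = √(\frac{1}{9}) = \frac{1}{3}
SD(5X + 2) = |5| × SD(X) = 5 × \frac{1}{3} = \frac{5}{3}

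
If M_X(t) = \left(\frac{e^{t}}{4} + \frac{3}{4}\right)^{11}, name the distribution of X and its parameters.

The MGF M(t) = \left(\frac{e^{t}}{4} + \frac{3}{4}\right)^{11} is the standard form for the Binomial distribution.
Comparing with the known MGF formula identifies: Binomial(n=11, p=1/4)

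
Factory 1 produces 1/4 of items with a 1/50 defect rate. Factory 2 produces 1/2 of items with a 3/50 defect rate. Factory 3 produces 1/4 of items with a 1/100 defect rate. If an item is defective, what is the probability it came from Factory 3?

Using Bayes' theorem:
P(F1) = 1/4, P(D|F1) = 1/50
P(F2) = 1/2, P(D|F2) = 3/50
P(F3) = 1/4, P(D|F3) = 1/100
P(D) = P(D|F1)P(F1) + P(D|F2)P(F2) + P(D|F3)P(F3)
     = \frac{3}{80}
P(F3|D) = P(D|F3)P(F3) / P(D)
= \frac{1}{15}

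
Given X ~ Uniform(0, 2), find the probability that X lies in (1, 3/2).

P(1 < X < 3/2) = ∫_{1}^{3/2} f(x) dx
where f(x) = \frac{1}{2}
= \frac{1}{4}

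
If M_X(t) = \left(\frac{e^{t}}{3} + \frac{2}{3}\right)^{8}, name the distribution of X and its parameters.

The MGF M(t) = \left(\frac{e^{t}}{3} + \frac{2}{3}\right)^{8} is the standard form for the Binomial distribution.
Comparing with the known MGF formula identifies: Binomial(n=8, p=1/3)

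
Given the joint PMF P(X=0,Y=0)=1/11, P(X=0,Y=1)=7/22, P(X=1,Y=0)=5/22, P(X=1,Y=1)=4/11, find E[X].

First find marginal of X:
P(X=0) = 9/22
P(X=1) = 13/22
E[X] = 0 × 9/22 + 1 × 13/22 = 13/22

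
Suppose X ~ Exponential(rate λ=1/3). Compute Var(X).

For X ~ Exponential(rate λ=1/3):
Var(X) = 9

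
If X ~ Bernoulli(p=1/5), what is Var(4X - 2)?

For X ~ Bernoulli(p=1/5):
Var(X) = \frac{4}{25}
Var(4X - 2) = (4)² × Var(X) = 16 × \frac{4}{25} = \frac{64}{25}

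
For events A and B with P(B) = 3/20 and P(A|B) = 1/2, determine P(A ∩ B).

By definition, P(A|B) = P(A ∩ B) / P(B)
So P(A ∩ B) = P(A|B) × P(B)
= 1/2 × 3/20
= 3/40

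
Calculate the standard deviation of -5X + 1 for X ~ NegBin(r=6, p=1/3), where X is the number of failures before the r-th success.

For X ~ NegBin(r=6, p=1/3), where X is the number of failures before the r-th success:
Var(X) = 36
SD(X) = √(Var(X)) = √(36) = 6
SD(-5X + 1) = |-5| × SD(X) = 5 × 6 = 30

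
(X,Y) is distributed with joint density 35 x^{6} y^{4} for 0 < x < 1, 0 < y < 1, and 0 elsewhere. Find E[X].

E[X] = ∫_0^1 ∫_0^1 x × f(x,y) dy dx
= ∫_0^1 ∫_0^1 x × (35 x^{6} y^{4}) dy dx
= \frac{7}{8}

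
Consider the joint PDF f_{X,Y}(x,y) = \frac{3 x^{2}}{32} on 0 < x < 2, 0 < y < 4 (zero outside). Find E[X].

f_X(x) = ∫_0^4 \frac{3 x^{2}}{32} dy = \frac{3 x^{2}}{8}
E[X] = ∫_0^2 x × (\frac{3 x^{2}}{8}) dx = \frac{3}{2}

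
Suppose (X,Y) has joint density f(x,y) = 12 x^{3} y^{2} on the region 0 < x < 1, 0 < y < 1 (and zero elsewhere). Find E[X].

E[X] = ∫_0^1 ∫_0^1 x × f(x,y) dy dx
= ∫_0^1 ∫_0^1 x × (12 x^{3} y^{2}) dy dx
= \frac{4}{5}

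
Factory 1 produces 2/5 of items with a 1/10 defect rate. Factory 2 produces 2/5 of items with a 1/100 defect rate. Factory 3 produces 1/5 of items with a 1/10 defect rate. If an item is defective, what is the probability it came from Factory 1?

Using Bayes' theorem:
P(F1) = 2/5, P(D|F1) = 1/10
P(F2) = 2/5, P(D|F2) = 1/100
P(F3) = 1/5, P(D|F3) = 1/10
P(D) = P(D|F1)P(F1) + P(D|F2)P(F2) + P(D|F3)P(F3)
     = \frac{8}{125}
P(F1|D) = P(D|F1)P(F1) / P(D)
= \frac{5}{8}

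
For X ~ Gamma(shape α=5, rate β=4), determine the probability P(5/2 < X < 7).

P(5/2 < X < 7) = ∫_{5/2}^{7} f(x) dx
where f(x) = \frac{128 x^{4} e^{- 4 x}}{3}
= \frac{-89071 + 1933 e^{18}}{3 e^{28}}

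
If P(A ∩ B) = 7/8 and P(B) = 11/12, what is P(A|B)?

P(A|B) = P(A ∩ B) / P(B)
= (7/8) / (11/12)
= 21/22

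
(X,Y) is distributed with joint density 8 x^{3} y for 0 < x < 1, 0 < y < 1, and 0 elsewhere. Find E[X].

E[X] = ∫_0^1 ∫_0^1 x × f(x,y) dy dx
= ∫_0^1 ∫_0^1 x × (8 x^{3} y) dy dx
= \frac{4}{5}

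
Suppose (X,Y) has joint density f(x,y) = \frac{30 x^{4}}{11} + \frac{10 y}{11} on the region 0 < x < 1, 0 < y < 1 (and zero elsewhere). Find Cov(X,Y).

E[XY] = ∫∫ xy × f(x,y) dx dy = \frac{25}{66}
E[X] = \frac{15}{22}
E[Y] = \frac{19}{33}
Cov(X,Y) = E[XY] - E[X]E[Y] = - \frac{5}{363}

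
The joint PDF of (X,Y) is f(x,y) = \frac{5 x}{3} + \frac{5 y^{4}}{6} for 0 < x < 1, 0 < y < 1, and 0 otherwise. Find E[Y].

E[Y] = ∫_0^1 ∫_0^1 y × f(x,y) dx dy
= \frac{5}{9}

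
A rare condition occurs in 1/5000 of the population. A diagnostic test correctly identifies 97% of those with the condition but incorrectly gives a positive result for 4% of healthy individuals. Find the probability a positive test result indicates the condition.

Let D = the rare event, + = positive/flagged.
P(D) = 1/5000
P(+|D) = 97/100
P(+|D') = 4/100 = 1/25
P(+) = P(+|D)P(D) + P(+|D')P(D')
     = \frac{97}{100} × \frac{1}{5000} + \frac{1}{25} × \frac{4999}{5000}
     = \frac{20093}{500000}
P(D|+) = P(+|D)P(D)/P(+) = \frac{97}{20093}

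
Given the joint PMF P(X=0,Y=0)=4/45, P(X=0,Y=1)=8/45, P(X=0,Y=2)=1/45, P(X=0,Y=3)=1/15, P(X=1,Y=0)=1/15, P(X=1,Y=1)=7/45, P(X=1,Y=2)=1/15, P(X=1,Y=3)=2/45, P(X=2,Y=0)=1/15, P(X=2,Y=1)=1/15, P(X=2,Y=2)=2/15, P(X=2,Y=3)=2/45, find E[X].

First find marginal of X:
P(X=0) = 16/45
P(X=1) = 1/3
P(X=2) = 14/45
E[X] = 0 × 16/45 + 1 × 1/3 + 2 × 14/45 = 43/45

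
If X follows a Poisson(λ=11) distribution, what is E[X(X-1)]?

E[X(X-1)] = E[X² - X] = E[X²] - E[X]
E[X] = 11
E[X²] = Var(X) + (E[X])² = 11 + (11)² = 132
E[X(X-1)] = 132 - 11 = 121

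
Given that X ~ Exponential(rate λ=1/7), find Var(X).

For X ~ Exponential(rate λ=1/7):
Var(X) = 49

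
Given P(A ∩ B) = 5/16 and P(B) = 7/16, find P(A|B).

P(A|B) = P(A ∩ B) / P(B)
= (5/16) / (7/16)
= 5/7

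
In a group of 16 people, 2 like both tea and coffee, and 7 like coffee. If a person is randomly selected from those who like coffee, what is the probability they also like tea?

P(A ∩ B) = 2/16 = 1/8
P(B) = 7/16
P(A|B) = P(A ∩ B) / P(B) = (1/8) / (7/16) = 2/7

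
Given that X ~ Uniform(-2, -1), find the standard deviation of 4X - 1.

For X ~ Uniform(-2, -1):
Var(X) = \frac{1}{12}
SD(X) = √(Var(X)) = √(\frac{1}{12}) = \frac{\sqrt{3}}{6}
SD(4X - 1) = |4| × SD(X) = 4 × \frac{\sqrt{3}}{6} = \frac{2 \sqrt{3}}{3}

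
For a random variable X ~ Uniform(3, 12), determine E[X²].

Using the identity E[X²] = Var(X) + (E[X])²:
E[X] = \frac{15}{2}
Var(X) = \frac{27}{4}
E[X²] = \frac{27}{4} + (\frac{15}{2})²
= 63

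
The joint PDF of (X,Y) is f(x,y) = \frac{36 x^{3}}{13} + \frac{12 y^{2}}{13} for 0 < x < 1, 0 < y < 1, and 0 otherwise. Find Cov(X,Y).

E[XY] = ∫∫ xy × f(x,y) dx dy = \frac{51}{130}
E[X] = \frac{46}{65}
E[Y] = \frac{15}{26}
Cov(X,Y) = E[XY] - E[X]E[Y] = - \frac{27}{1690}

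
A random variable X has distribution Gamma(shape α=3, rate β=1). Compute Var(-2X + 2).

For X ~ Gamma(shape α=3, rate β=1):
Var(X) = 3
Var(-2X + 2) = (-2)² × Var(X) = 4 × 3 = 12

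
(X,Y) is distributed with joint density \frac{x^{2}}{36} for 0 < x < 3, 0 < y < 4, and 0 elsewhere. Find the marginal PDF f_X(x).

f_X(x) = ∫_0^4 f(x,y) dy
= ∫_0^4 \frac{x^{2}}{36} dy
= \frac{x^{2}}{9} for 0 < x < 3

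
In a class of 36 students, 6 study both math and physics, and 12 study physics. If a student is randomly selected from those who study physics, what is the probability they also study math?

P(A ∩ B) = 6/36 = 1/6
P(B) = 12/36 = 1/3
P(A|B) = P(A ∩ B) / P(B) = (1/6) / (1/3) = 1/2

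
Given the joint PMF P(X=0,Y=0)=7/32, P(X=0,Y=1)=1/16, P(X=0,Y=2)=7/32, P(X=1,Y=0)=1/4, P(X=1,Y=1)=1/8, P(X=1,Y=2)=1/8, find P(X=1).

P(X=1) = P(X=1,Y=0) + P(X=1,Y=1) + P(X=1,Y=2)
= 1/4 + 1/8 + 1/8
= 1/2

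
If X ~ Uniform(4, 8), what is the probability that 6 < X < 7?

P(6 < X < 7) = ∫_{6}^{7} f(x) dx
where f(x) = \frac{1}{4}
= \frac{1}{4}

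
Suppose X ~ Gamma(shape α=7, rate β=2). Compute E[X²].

Using the identity E[X²] = Var(X) + (E[X])²:
E[X] = \frac{7}{2}
Var(X) = \frac{7}{4}
E[X²] = \frac{7}{4} + (\frac{7}{2})²
= 14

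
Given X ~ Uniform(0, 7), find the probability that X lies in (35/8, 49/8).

P(35/8 < X < 49/8) = ∫_{35/8}^{49/8} f(x) dx
where f(x) = \frac{1}{7}
= \frac{1}{4}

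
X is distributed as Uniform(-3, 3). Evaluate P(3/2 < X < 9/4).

P(3/2 < X < 9/4) = ∫_{3/2}^{9/4} f(x) dx
where f(x) = \frac{1}{6}
= \frac{1}{8}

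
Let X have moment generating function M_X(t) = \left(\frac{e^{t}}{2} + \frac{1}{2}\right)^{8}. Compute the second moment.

To find E[X^2], compute M^(2)(0):
M^(1)(t) = 4 \left(\frac{e^{t}}{2} + \frac{1}{2}\right)^{7} e^{t}
M^(2)(t) = 4 \left(\frac{e^{t}}{2} + \frac{1}{2}\right)^{7} e^{t} + 14 \left(\frac{e^{t}}{2} + \frac{1}{2}\right)^{6} e^{2 t}
M^(2)(0) = 18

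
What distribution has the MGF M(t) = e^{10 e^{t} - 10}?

The MGF M(t) = e^{10 e^{t} - 10} is the standard form for the Poisson distribution.
Comparing with the known MGF formula identifies: Poisson(λ=10)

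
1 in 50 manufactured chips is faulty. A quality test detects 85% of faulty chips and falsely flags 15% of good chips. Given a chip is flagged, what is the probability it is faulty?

Let D = the rare event, + = positive/flagged.
P(D) = 1/50
P(+|D) = 85/100 = 17/20
P(+|D') = 15/100 = 3/20
P(+) = P(+|D)P(D) + P(+|D')P(D')
     = \frac{17}{20} × \frac{1}{50} + \frac{3}{20} × \frac{49}{50}
     = \frac{41}{250}
P(D|+) = P(+|D)P(D)/P(+) = \frac{17}{164}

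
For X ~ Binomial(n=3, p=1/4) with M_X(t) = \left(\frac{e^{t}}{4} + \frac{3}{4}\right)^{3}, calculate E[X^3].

To find E[X^3], compute M^(3)(0):
M^(1)(t) = \frac{3 \left(\frac{e^{t}}{4} + \frac{3}{4}\right)^{2} e^{t}}{4}
M^(2)(t) = \frac{3 \left(\frac{e^{t}}{4} + \frac{3}{4}\right)^{2} e^{t}}{4} + \frac{3 \left(\frac{e^{t}}{4} + \frac{3}{4}\right) e^{2 t}}{8}
M^(3)(t) = \frac{3 \left(\frac{e^{t}}{4} + \frac{3}{4}\right)^{2} e^{t}}{4} + \frac{9 \left(\frac{e^{t}}{4} + \frac{3}{4}\right) e^{2 t}}{8} + \frac{3 e^{3 t}}{32}
M^(3)(0) = \frac{63}{32}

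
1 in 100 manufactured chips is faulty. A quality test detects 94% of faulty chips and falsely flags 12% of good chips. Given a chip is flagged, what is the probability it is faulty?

Let D = the rare event, + = positive/flagged.
P(D) = 1/100
P(+|D) = 94/100 = 47/50
P(+|D') = 12/100 = 3/25
P(+) = P(+|D)P(D) + P(+|D')P(D')
     = \frac{47}{50} × \frac{1}{100} + \frac{3}{25} × \frac{99}{100}
     = \frac{641}{5000}
P(D|+) = P(+|D)P(D)/P(+) = \frac{47}{641}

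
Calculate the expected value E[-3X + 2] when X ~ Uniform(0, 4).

For X ~ Uniform(0, 4):
E[X] = 2
E[-3X + 2] = -3 × E[X] + 2 = -4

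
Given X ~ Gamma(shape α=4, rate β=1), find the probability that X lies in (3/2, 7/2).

P(3/2 < X < 7/2) = ∫_{3/2}^{7/2} f(x) dx
where f(x) = \frac{x^{3} e^{- x}}{6}
= \frac{-853 + 201 e^{2}}{48 e^{\frac{7}{2}}}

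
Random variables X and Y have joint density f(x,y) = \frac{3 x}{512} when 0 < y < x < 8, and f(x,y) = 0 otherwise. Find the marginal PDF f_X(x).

f_X(x) = ∫_0^x \frac{3 x}{512} dy = \frac{3 x^{2}}{512}
for 0 < x < 8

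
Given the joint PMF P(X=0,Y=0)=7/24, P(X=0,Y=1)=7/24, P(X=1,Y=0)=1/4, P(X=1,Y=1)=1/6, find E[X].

First find marginal of X:
P(X=0) = 7/12
P(X=1) = 5/12
E[X] = 0 × 7/12 + 1 × 5/12 = 5/12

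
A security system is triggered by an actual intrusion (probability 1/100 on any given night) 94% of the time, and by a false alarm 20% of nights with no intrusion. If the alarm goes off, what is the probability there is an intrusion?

Let D = the rare event, + = positive/flagged.
P(D) = 1/100
P(+|D) = 94/100 = 47/50
P(+|D') = 20/100 = 1/5
P(+) = P(+|D)P(D) + P(+|D')P(D')
     = \frac{47}{50} × \frac{1}{100} + \frac{1}{5} × \frac{99}{100}
     = \frac{1037}{5000}
P(D|+) = P(+|D)P(D)/P(+) = \frac{47}{1037}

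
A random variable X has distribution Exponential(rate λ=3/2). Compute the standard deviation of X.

For X ~ Exponential(rate λ=3/2):
Var(X) = \frac{4}{9}
SD(X) = √(Var(X)) = √(\frac{4}{9}) = \frac{2}{3}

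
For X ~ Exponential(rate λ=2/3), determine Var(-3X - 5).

For X ~ Exponential(rate λ=2/3):
Var(X) = \frac{9}{4}
Var(-3X - 5) = (-3)² × Var(X) = 9 × \frac{9}{4} = \frac{81}{4}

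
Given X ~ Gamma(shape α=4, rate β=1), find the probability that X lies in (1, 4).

P(1 < X < 4) = ∫_{1}^{4} f(x) dx
where f(x) = \frac{x^{3} e^{- x}}{6}
= \frac{-71 + 8 e^{3}}{3 e^{4}}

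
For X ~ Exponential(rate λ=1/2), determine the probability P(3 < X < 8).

P(3 < X < 8) = ∫_{3}^{8} f(x) dx
where f(x) = \frac{e^{- \frac{x}{2}}}{2}
= - \frac{1}{e^{4}} + e^{- \frac{3}{2}}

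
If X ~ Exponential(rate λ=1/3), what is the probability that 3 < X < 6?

P(3 < X < 6) = ∫_{3}^{6} f(x) dx
where f(x) = \frac{e^{- \frac{x}{3}}}{3}
= - \frac{1 - e}{e^{2}}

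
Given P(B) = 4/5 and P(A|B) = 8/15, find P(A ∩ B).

By definition, P(A|B) = P(A ∩ B) / P(B)
So P(A ∩ B) = P(A|B) × P(B)
= 8/15 × 4/5
= 32/75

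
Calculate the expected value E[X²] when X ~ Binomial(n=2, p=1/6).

Using the identity E[X²] = Var(X) + (E[X])²:
E[X] = \frac{1}{3}
Var(X) = \frac{5}{18}
E[X²] = \frac{5}{18} + (\frac{1}{3})²
= \frac{7}{18}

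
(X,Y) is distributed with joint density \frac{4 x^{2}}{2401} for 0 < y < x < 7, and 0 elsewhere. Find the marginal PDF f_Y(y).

f_Y(y) = ∫_y^7 \frac{4 x^{2}}{2401} dx = \frac{4}{21} - \frac{4 y^{3}}{7203}
for 0 < y < 7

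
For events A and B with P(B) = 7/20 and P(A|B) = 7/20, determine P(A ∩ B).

By definition, P(A|B) = P(A ∩ B) / P(B)
So P(A ∩ B) = P(A|B) × P(B)
= 7/20 × 7/20
= 49/400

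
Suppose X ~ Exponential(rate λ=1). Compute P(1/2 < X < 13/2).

P(1/2 < X < 13/2) = ∫_{1/2}^{13/2} f(x) dx
where f(x) = e^{- x}
= - \frac{1 - e^{6}}{e^{\frac{13}{2}}}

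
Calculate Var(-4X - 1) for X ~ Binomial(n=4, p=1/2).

For X ~ Binomial(n=4, p=1/2):
Var(X) = 1
Var(-4X - 1) = (-4)² × Var(X) = 16 × 1 = 16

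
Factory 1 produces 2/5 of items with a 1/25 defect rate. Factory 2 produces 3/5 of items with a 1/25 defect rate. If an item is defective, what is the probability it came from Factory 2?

Using Bayes' theorem:
P(F1) = 2/5, P(D|F1) = 1/25
P(F2) = 3/5, P(D|F2) = 1/25
P(D) = P(D|F1)P(F1) + P(D|F2)P(F2)
     = \frac{1}{25}
P(F2|D) = P(D|F2)P(F2) / P(D)
= \frac{3}{5}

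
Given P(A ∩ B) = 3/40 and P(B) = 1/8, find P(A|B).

P(A|B) = P(A ∩ B) / P(B)
= (3/40) / (1/8)
= 3/5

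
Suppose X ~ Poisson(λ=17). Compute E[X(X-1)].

E[X(X-1)] = E[X² - X] = E[X²] - E[X]
E[X] = 17
E[X²] = Var(X) + (E[X])² = 17 + (17)² = 306
E[X(X-1)] = 306 - 17 = 289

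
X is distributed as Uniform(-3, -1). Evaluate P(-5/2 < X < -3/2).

P(-5/2 < X < -3/2) = ∫_{-5/2}^{-3/2} f(x) dx
where f(x) = \frac{1}{2}
= \frac{1}{2}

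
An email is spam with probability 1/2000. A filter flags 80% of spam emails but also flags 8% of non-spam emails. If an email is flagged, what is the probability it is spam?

Let D = the rare event, + = positive/flagged.
P(D) = 1/2000
P(+|D) = 80/100 = 4/5
P(+|D') = 8/100 = 2/25
P(+) = P(+|D)P(D) + P(+|D')P(D')
     = \frac{4}{5} × \frac{1}{2000} + \frac{2}{25} × \frac{1999}{2000}
     = \frac{2009}{25000}
P(D|+) = P(+|D)P(D)/P(+) = \frac{10}{2009}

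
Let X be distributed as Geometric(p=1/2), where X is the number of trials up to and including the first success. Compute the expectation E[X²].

Using the identity E[X²] = Var(X) + (E[X])²:
E[X] = 2
Var(X) = 2
E[X²] = 2 + (2)²
= 6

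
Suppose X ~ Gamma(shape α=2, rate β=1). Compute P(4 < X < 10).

P(4 < X < 10) = ∫_{4}^{10} f(x) dx
where f(x) = x e^{- x}
= \frac{-11 + 5 e^{6}}{e^{10}}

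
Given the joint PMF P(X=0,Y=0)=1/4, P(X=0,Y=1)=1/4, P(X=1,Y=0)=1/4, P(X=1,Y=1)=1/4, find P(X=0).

P(X=0) = P(X=0,Y=0) + P(X=0,Y=1)
= 1/4 + 1/4
= 1/2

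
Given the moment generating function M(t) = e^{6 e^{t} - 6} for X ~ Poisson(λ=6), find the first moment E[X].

To find E[X], compute M^(1)(0):
M^(1)(t) = 6 e^{t} e^{6 e^{t} - 6}
M^(1)(0) = 6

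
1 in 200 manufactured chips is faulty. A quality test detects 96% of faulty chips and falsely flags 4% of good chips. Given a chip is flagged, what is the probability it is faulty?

Let D = the rare event, + = positive/flagged.
P(D) = 1/200
P(+|D) = 96/100 = 24/25
P(+|D') = 4/100 = 1/25
P(+) = P(+|D)P(D) + P(+|D')P(D')
     = \frac{24}{25} × \frac{1}{200} + \frac{1}{25} × \frac{199}{200}
     = \frac{223}{5000}
P(D|+) = P(+|D)P(D)/P(+) = \frac{24}{223}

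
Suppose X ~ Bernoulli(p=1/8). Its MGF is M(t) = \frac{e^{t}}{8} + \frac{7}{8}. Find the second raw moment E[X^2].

To find E[X^2], compute M^(2)(0):
M^(1)(t) = \frac{e^{t}}{8}
M^(2)(t) = \frac{e^{t}}{8}
M^(2)(0) = \frac{1}{8}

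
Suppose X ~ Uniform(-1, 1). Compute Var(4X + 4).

For X ~ Uniform(-1, 1):
Var(X) = \frac{1}{3}
Var(4X + 4) = (4)² × Var(X) = 16 × \frac{1}{3} = \frac{16}{3}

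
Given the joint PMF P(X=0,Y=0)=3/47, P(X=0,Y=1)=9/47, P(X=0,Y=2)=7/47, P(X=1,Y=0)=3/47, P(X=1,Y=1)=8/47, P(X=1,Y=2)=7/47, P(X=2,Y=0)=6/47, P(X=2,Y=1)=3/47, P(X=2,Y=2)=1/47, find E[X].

First find marginal of X:
P(X=0) = 19/47
P(X=1) = 18/47
P(X=2) = 10/47
E[X] = 0 × 19/47 + 1 × 18/47 + 2 × 10/47 = 38/47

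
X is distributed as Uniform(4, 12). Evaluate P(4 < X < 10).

P(4 < X < 10) = ∫_{4}^{10} f(x) dx
where f(x) = \frac{1}{8}
= \frac{3}{4}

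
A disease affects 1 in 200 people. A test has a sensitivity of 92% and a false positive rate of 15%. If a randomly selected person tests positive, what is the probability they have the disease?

Let D = the rare event, + = positive/flagged.
P(D) = 1/200
P(+|D) = 92/100 = 23/25
P(+|D') = 15/100 = 3/20
P(+) = P(+|D)P(D) + P(+|D')P(D')
     = \frac{23}{25} × \frac{1}{200} + \frac{3}{20} × \frac{199}{200}
     = \frac{3077}{20000}
P(D|+) = P(+|D)P(D)/P(+) = \frac{92}{3077}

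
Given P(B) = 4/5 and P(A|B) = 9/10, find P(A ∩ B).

By definition, P(A|B) = P(A ∩ B) / P(B)
So P(A ∩ B) = P(A|B) × P(B)
= 9/10 × 4/5
= 18/25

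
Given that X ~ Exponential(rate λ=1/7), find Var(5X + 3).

For X ~ Exponential(rate λ=1/7):
Var(X) = 49
Var(5X + 3) = (5)² × Var(X) = 25 × 49 = 1225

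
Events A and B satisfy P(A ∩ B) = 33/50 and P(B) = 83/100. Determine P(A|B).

P(A|B) = P(A ∩ B) / P(B)
= (33/50) / (83/100)
= 66/83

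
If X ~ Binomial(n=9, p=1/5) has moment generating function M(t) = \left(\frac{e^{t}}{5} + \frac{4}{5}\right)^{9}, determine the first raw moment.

To find E[X], compute M^(1)(0):
M^(1)(t) = \frac{9 \left(\frac{e^{t}}{5} + \frac{4}{5}\right)^{8} e^{t}}{5}
M^(1)(0) = \frac{9}{5}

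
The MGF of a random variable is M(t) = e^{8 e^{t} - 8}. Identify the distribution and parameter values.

The MGF M(t) = e^{8 e^{t} - 8} is the standard form for the Poisson distribution.
Comparing with the known MGF formula identifies: Poisson(λ=8)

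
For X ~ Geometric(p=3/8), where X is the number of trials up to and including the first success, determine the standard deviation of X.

For X ~ Geometric(p=3/8), where X is the number of trials up to and including the first success:
Var(X) = \frac{40}{9}
SD(X) = √(Var(X)) = √(\frac{40}{9}) = \frac{2 \sqrt{10}}{3}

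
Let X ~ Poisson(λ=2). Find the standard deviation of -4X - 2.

For X ~ Poisson(λ=2):
Var(X) = 2
SD(X) = √(Var(X)) = √(2) = \sqrt{2}
SD(-4X - 2) = |-4| × SD(X) = 4 × \sqrt{2} = 4 \sqrt{2}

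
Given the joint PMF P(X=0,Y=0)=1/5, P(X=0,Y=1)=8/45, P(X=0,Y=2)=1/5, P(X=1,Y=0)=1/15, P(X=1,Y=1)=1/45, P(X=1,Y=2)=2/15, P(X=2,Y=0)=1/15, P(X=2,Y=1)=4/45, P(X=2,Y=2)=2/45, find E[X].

First find marginal of X:
P(X=0) = 26/45
P(X=1) = 2/9
P(X=2) = 1/5
E[X] = 0 × 26/45 + 1 × 2/9 + 2 × 1/5 = 28/45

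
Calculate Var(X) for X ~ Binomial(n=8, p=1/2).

For X ~ Binomial(n=8, p=1/2):
Var(X) = 2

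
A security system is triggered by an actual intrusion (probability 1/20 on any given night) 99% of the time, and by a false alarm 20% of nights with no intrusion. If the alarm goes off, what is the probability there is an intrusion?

Let D = the rare event, + = positive/flagged.
P(D) = 1/20
P(+|D) = 99/100
P(+|D') = 20/100 = 1/5
P(+) = P(+|D)P(D) + P(+|D')P(D')
     = \frac{99}{100} × \frac{1}{20} + \frac{1}{5} × \frac{19}{20}
     = \frac{479}{2000}
P(D|+) = P(+|D)P(D)/P(+) = \frac{99}{479}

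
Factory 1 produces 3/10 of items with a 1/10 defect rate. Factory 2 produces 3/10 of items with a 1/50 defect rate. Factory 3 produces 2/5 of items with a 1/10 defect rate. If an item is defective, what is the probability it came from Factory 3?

Using Bayes' theorem:
P(F1) = 3/10, P(D|F1) = 1/10
P(F2) = 3/10, P(D|F2) = 1/50
P(F3) = 2/5, P(D|F3) = 1/10
P(D) = P(D|F1)P(F1) + P(D|F2)P(F2) + P(D|F3)P(F3)
     = \frac{19}{250}
P(F3|D) = P(D|F3)P(F3) / P(D)
= \frac{10}{19}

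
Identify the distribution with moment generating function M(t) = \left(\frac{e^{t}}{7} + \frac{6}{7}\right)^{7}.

The MGF M(t) = \left(\frac{e^{t}}{7} + \frac{6}{7}\right)^{7} is the standard form for the Binomial distribution.
Comparing with the known MGF formula identifies: Binomial(n=7, p=1/7)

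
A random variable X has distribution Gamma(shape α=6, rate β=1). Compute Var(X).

For X ~ Gamma(shape α=6, rate β=1):
Var(X) = 6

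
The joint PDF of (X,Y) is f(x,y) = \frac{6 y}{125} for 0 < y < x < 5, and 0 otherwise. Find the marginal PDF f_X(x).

f_X(x) = ∫_0^x \frac{6 y}{125} dy = \frac{3 x^{2}}{125}
for 0 < x < 5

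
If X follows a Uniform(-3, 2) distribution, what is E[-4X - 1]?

For X ~ Uniform(-3, 2):
E[X] = - \frac{1}{2}
E[-4X - 1] = -4 × E[X] - 1 = 1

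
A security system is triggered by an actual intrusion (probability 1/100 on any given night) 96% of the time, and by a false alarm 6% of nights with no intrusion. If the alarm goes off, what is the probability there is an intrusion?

Let D = the rare event, + = positive/flagged.
P(D) = 1/100
P(+|D) = 96/100 = 24/25
P(+|D') = 6/100 = 3/50
P(+) = P(+|D)P(D) + P(+|D')P(D')
     = \frac{24}{25} × \frac{1}{100} + \frac{3}{50} × \frac{99}{100}
     = \frac{69}{1000}
P(D|+) = P(+|D)P(D)/P(+) = \frac{16}{115}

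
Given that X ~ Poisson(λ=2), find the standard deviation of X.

For X ~ Poisson(λ=2):
Var(X) = 2
SD(X) = √(Var(X)) = √(2) = \sqrt{2}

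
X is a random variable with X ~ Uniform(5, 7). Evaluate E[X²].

Using the identity E[X²] = Var(X) + (E[X])²:
E[X] = 6
Var(X) = \frac{1}{3}
E[X²] = \frac{1}{3} + (6)²
= \frac{109}{3}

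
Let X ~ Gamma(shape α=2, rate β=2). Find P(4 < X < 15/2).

P(4 < X < 15/2) = ∫_{4}^{15/2} f(x) dx
where f(x) = 4 x e^{- 2 x}
= \frac{-16 + 9 e^{7}}{e^{15}}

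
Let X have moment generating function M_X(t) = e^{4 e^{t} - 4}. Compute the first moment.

To find E[X], compute M^(1)(0):
M^(1)(t) = 4 e^{t} e^{4 e^{t} - 4}
M^(1)(0) = 4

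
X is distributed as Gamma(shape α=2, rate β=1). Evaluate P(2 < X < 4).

P(2 < X < 4) = ∫_{2}^{4} f(x) dx
where f(x) = x e^{- x}
= \frac{-5 + 3 e^{2}}{e^{4}}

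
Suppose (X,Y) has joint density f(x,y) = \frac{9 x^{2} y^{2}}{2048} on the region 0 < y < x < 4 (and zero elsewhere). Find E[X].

f_X(x) = ∫_0^x \frac{9 x^{2} y^{2}}{2048} dy = \frac{3 x^{5}}{2048}
E[X] = ∫_0^4 x × (\frac{3 x^{5}}{2048}) dx = \frac{24}{7}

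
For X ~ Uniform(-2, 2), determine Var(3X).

For X ~ Uniform(-2, 2):
Var(X) = \frac{4}{3}
Var(3X) = (3)² × Var(X) = 9 × \frac{4}{3} = 12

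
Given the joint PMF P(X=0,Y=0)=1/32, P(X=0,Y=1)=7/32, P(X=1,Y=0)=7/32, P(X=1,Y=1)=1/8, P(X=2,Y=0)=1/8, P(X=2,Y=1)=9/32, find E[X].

First find marginal of X:
P(X=0) = 1/4
P(X=1) = 11/32
P(X=2) = 13/32
E[X] = 0 × 1/4 + 1 × 11/32 + 2 × 13/32 = 37/32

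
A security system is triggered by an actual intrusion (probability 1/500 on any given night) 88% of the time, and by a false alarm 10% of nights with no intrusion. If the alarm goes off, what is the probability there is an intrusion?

Let D = the rare event, + = positive/flagged.
P(D) = 1/500
P(+|D) = 88/100 = 22/25
P(+|D') = 10/100 = 1/10
P(+) = P(+|D)P(D) + P(+|D')P(D')
     = \frac{22}{25} × \frac{1}{500} + \frac{1}{10} × \frac{499}{500}
     = \frac{2539}{25000}
P(D|+) = P(+|D)P(D)/P(+) = \frac{44}{2539}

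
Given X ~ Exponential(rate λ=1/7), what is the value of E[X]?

For X ~ Exponential(rate λ=1/7), the expected value is:
E[X] = 7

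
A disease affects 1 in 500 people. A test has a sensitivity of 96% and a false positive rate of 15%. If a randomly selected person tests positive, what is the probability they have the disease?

Let D = the rare event, + = positive/flagged.
P(D) = 1/500
P(+|D) = 96/100 = 24/25
P(+|D') = 15/100 = 3/20
P(+) = P(+|D)P(D) + P(+|D')P(D')
     = \frac{24}{25} × \frac{1}{500} + \frac{3}{20} × \frac{499}{500}
     = \frac{7581}{50000}
P(D|+) = P(+|D)P(D)/P(+) = \frac{32}{2527}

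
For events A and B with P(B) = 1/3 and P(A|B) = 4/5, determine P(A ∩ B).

By definition, P(A|B) = P(A ∩ B) / P(B)
So P(A ∩ B) = P(A|B) × P(B)
= 4/5 × 1/3
= 4/15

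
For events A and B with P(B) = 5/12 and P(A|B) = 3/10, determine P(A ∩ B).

By definition, P(A|B) = P(A ∩ B) / P(B)
So P(A ∩ B) = P(A|B) × P(B)
= 3/10 × 5/12
= 1/8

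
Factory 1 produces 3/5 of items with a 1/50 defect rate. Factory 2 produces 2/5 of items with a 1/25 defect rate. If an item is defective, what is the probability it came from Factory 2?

Using Bayes' theorem:
P(F1) = 3/5, P(D|F1) = 1/50
P(F2) = 2/5, P(D|F2) = 1/25
P(D) = P(D|F1)P(F1) + P(D|F2)P(F2)
     = \frac{7}{250}
P(F2|D) = P(D|F2)P(F2) / P(D)
= \frac{4}{7}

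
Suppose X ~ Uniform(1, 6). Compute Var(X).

For X ~ Uniform(1, 6):
Var(X) = \frac{25}{12}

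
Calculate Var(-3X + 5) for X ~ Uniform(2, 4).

For X ~ Uniform(2, 4):
Var(X) = \frac{1}{3}
Var(-3X + 5) = (-3)² × Var(X) = 9 × \frac{1}{3} = 3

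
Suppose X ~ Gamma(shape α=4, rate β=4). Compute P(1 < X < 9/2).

P(1 < X < 9/2) = ∫_{1}^{9/2} f(x) dx
where f(x) = \frac{128 x^{3} e^{- 4 x}}{3}
= \frac{-3459 + 71 e^{14}}{3 e^{18}}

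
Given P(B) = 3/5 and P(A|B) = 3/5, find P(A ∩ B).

By definition, P(A|B) = P(A ∩ B) / P(B)
So P(A ∩ B) = P(A|B) × P(B)
= 3/5 × 3/5
= 9/25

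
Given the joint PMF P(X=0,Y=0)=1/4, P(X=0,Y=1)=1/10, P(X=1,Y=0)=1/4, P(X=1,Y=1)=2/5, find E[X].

First find marginal of X:
P(X=0) = 7/20
P(X=1) = 13/20
E[X] = 0 × 7/20 + 1 × 13/20 = 13/20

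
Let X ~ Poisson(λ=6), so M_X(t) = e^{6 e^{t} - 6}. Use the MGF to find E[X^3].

To find E[X^3], compute M^(3)(0):
M^(1)(t) = 6 e^{t} e^{6 e^{t} - 6}
M^(2)(t) = 36 e^{2 t} e^{6 e^{t} - 6} + 6 e^{t} e^{6 e^{t} - 6}
M^(3)(t) = 216 e^{3 t} e^{6 e^{t} - 6} + 108 e^{2 t} e^{6 e^{t} - 6} + 6 e^{t} e^{6 e^{t} - 6}
M^(3)(0) = 330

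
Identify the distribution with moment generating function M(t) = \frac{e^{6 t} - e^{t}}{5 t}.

The MGF M(t) = \frac{e^{6 t} - e^{t}}{5 t} is the standard form for the Uniform distribution.
Comparing with the known MGF formula identifies: Uniform(1, 6)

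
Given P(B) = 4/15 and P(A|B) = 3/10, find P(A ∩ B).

By definition, P(A|B) = P(A ∩ B) / P(B)
So P(A ∩ B) = P(A|B) × P(B)
= 3/10 × 4/15
= 2/25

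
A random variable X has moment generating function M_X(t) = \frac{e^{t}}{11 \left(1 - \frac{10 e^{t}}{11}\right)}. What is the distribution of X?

The MGF M(t) = \frac{e^{t}}{11 \left(1 - \frac{10 e^{t}}{11}\right)} is the standard form for the Geometric distribution.
Comparing with the known MGF formula identifies: Geometric(p=1/11), X = trial number of first success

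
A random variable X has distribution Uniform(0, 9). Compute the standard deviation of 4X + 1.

For X ~ Uniform(0, 9):
Var(X) = \frac{27}{4}
SD(X) = √(Var(X)) = √(\frac{27}{4}) = \frac{3 \sqrt{3}}{2}
SD(4X + 1) = |4| × SD(X) = 4 × \frac{3 \sqrt{3}}{2} = 6 \sqrt{3}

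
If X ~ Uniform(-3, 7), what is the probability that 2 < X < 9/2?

P(2 < X < 9/2) = ∫_{2}^{9/2} f(x) dx
where f(x) = \frac{1}{10}
= \frac{1}{4}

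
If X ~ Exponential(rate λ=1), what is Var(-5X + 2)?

For X ~ Exponential(rate λ=1):
Var(X) = 1
Var(-5X + 2) = (-5)² × Var(X) = 25 × 1 = 25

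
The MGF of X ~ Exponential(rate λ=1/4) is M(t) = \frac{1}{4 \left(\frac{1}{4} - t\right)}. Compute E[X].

To find E[X], compute M^(1)(0):
M^(1)(t) = \frac{1}{4 \left(\frac{1}{4} - t\right)^{2}}
M^(1)(0) = 4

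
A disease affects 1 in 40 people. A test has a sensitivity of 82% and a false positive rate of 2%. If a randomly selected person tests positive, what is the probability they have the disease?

Let D = the rare event, + = positive/flagged.
P(D) = 1/40
P(+|D) = 82/100 = 41/50
P(+|D') = 2/100 = 1/50
P(+) = P(+|D)P(D) + P(+|D')P(D')
     = \frac{41}{50} × \frac{1}{40} + \frac{1}{50} × \frac{39}{40}
     = \frac{1}{25}
P(D|+) = P(+|D)P(D)/P(+) = \frac{41}{80}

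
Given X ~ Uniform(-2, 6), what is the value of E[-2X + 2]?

For X ~ Uniform(-2, 6):
E[X] = 2
E[-2X + 2] = -2 × E[X] + 2 = -2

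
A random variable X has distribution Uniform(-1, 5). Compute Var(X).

For X ~ Uniform(-1, 5):
Var(X) = 3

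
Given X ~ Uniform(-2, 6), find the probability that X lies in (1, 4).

P(1 < X < 4) = ∫_{1}^{4} f(x) dx
where f(x) = \frac{1}{8}
= \frac{3}{8}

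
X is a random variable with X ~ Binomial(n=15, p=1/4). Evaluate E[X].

For X ~ Binomial(n=15, p=1/4), the expected value is:
E[X] = \frac{15}{4}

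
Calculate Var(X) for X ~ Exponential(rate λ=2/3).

For X ~ Exponential(rate λ=2/3):
Var(X) = \frac{9}{4}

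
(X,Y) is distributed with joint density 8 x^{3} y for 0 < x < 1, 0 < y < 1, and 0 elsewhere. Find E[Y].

E[Y] = ∫_0^1 ∫_0^1 y × f(x,y) dx dy
= \frac{2}{3}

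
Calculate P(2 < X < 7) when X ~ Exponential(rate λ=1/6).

P(2 < X < 7) = ∫_{2}^{7} f(x) dx
where f(x) = \frac{e^{- \frac{x}{6}}}{6}
= - \frac{1}{e^{\frac{7}{6}}} + e^{- \frac{1}{3}}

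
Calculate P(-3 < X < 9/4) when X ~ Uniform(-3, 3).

P(-3 < X < 9/4) = ∫_{-3}^{9/4} f(x) dx
where f(x) = \frac{1}{6}
= \frac{7}{8}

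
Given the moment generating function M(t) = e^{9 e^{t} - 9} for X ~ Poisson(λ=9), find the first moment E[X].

To find E[X], compute M^(1)(0):
M^(1)(t) = 9 e^{t} e^{9 e^{t} - 9}
M^(1)(0) = 9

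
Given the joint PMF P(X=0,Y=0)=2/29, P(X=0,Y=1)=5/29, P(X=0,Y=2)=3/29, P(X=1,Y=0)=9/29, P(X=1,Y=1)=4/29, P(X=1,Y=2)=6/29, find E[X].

First find marginal of X:
P(X=0) = 10/29
P(X=1) = 19/29
E[X] = 0 × 10/29 + 1 × 19/29 = 19/29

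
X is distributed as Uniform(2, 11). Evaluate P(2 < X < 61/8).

P(2 < X < 61/8) = ∫_{2}^{61/8} f(x) dx
where f(x) = \frac{1}{9}
= \frac{5}{8}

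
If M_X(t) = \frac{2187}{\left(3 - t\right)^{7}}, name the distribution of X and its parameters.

The MGF M(t) = \frac{2187}{\left(3 - t\right)^{7}} is the standard form for the Gamma distribution.
Comparing with the known MGF formula identifies: Gamma(shape α=7, rate β=3)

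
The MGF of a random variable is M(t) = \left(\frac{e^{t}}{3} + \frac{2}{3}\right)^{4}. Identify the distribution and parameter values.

The MGF M(t) = \left(\frac{e^{t}}{3} + \frac{2}{3}\right)^{4} is the standard form for the Binomial distribution.
Comparing with the known MGF formula identifies: Binomial(n=4, p=1/3)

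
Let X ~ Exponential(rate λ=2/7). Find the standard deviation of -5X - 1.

For X ~ Exponential(rate λ=2/7):
Var(X) = \frac{49}{4}
SD(X) = √(Var(X)) = √(\frac{49}{4}) = \frac{7}{2}
SD(-5X - 1) = |-5| × SD(X) = 5 × \frac{7}{2} = \frac{35}{2}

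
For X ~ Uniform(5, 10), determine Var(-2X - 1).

For X ~ Uniform(5, 10):
Var(X) = \frac{25}{12}
Var(-2X - 1) = (-2)² × Var(X) = 4 × \frac{25}{12} = \frac{25}{3}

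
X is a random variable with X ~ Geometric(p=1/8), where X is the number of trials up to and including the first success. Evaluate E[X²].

Using the identity E[X²] = Var(X) + (E[X])²:
E[X] = 8
Var(X) = 56
E[X²] = 56 + (8)²
= 120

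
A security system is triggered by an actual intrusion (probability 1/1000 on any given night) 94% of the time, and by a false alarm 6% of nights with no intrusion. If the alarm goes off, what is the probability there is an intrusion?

Let D = the rare event, + = positive/flagged.
P(D) = 1/1000
P(+|D) = 94/100 = 47/50
P(+|D') = 6/100 = 3/50
P(+) = P(+|D)P(D) + P(+|D')P(D')
     = \frac{47}{50} × \frac{1}{1000} + \frac{3}{50} × \frac{999}{1000}
     = \frac{761}{12500}
P(D|+) = P(+|D)P(D)/P(+) = \frac{47}{3044}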